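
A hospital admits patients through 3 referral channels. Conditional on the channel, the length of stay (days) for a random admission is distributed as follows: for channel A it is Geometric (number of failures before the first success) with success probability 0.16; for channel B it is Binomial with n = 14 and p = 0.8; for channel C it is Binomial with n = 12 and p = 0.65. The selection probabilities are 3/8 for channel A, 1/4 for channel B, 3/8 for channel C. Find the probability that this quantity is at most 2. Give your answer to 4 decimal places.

0.1531

Conditional on each channel, P(X ≤ 2): A: 0.407296; B: 2.4789e-07; C: 0.000847908.
By total probability, P(X ≤ 2) = 0.375·0.407296 + 0.25·2.4789e-07 + 0.375·0.000847908 = 0.153054.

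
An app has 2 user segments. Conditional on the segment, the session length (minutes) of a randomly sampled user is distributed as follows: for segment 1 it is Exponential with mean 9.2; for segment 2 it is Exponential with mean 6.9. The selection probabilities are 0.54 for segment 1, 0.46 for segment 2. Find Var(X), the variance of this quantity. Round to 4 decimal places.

68.9202

Per component, 1: μ=9.2, E[X²]=169.28; 2: μ=6.9, E[X²]=95.22.
E[X] = 0.54·9.2 + 0.46·6.9 = 8.142.
E[X²] = 0.54·169.28 + 0.46·95.22 = 135.212.
Var(X) = E[X²] − (E[X])² = 135.212 − 66.2922 = 68.9202.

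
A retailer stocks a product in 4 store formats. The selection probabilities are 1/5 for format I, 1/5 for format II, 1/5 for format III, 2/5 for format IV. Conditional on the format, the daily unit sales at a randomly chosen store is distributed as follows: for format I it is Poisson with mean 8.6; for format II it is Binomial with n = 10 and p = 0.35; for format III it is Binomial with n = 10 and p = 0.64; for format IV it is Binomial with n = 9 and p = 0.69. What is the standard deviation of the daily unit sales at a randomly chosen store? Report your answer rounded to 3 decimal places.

2.454

Per component, I: μ=8.6, E[X²]=82.56; II: μ=3.5, E[X²]=14.525; III: μ=6.4, E[X²]=43.264; IV: μ=6.21, E[X²]=40.4892.
E[X] = 0.2·8.6 + 0.2·3.5 + 0.2·6.4 + 0.4·6.21 = 6.184.
E[X²] = 0.2·82.56 + 0.2·14.525 + 0.2·43.264 + 0.4·40.4892 = 44.2655.
Var(X) = E[X²] − (E[X])² = 44.2655 − 38.2419 = 6.02362.
SD(X) = √6.02362 = 2.45431.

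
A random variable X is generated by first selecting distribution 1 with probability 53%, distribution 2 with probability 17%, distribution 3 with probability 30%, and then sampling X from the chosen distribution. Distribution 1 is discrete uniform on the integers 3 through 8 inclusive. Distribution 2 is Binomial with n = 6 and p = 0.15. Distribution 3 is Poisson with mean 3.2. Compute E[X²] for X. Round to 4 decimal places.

For each component E[X²] = Var + (mean)², giving 1: 33.1667; 2: 1.575; 3: 13.44.
Overall E[X²] = 0.53·33.1667 + 0.17·1.575 + 0.3·13.44 = 21.8781.

21.8781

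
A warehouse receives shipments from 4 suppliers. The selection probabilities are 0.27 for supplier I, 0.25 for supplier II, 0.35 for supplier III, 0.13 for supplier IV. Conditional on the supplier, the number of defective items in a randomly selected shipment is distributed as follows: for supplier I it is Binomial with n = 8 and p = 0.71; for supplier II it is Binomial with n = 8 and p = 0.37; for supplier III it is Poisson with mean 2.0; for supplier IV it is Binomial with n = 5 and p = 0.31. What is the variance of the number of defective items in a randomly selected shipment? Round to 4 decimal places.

4.2823

Per component, I: μ=5.68, E[X²]=33.9096; II: μ=2.96, E[X²]=10.6264; III: μ=2, E[X²]=6; IV: μ=1.55, E[X²]=3.472.
E[X] = 0.27·5.68 + 0.25·2.96 + 0.35·2 + 0.13·1.55 = 3.1751.
E[X²] = 0.27·33.9096 + 0.25·10.6264 + 0.35·6 + 0.13·3.472 = 14.3636.
Var(X) = E[X²] − (E[X])² = 14.3636 − 10.0813 = 4.28229.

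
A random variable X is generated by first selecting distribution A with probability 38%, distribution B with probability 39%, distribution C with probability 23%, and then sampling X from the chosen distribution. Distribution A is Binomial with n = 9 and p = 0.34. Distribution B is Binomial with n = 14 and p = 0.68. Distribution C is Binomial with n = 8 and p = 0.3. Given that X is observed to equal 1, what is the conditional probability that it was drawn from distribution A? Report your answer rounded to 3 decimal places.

Likelihoods P(X=1 | ·): A: 0.110172; B: 3.51226e-06; C: 0.19765.
Posterior ∝ prior × likelihood. Numerator for A: 0.38·0.110172 = 0.0418655.
Normalizing constant: 0.38·0.110172 + 0.39·3.51226e-06 + 0.23·0.19765 = 0.0873265.
P(A | observation) = 0.0418655 / 0.0873265 = 0.479414.

0.479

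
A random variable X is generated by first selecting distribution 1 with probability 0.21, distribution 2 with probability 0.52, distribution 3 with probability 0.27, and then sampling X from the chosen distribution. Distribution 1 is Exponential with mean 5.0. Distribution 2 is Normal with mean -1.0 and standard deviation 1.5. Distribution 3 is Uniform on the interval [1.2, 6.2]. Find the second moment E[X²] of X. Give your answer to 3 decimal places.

For each component E[X²] = Var + (mean)², giving 1: 50; 2: 3.25; 3: 15.7733.
Overall E[X²] = 0.21·50 + 0.52·3.25 + 0.27·15.7733 = 16.4488.

16.449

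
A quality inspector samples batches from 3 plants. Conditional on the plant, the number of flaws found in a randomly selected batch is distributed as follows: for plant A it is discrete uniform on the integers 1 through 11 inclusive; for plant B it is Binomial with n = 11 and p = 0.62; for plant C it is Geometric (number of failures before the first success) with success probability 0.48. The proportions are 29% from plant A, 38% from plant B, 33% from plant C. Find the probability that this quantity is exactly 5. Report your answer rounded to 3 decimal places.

0.081

Conditional on each plant, P(X = 5): A: 0.0909091; B: 0.127439; C: 0.0182498.
By total probability, P(X = 5) = 0.29·0.0909091 + 0.38·0.127439 + 0.33·0.0182498 = 0.0808128.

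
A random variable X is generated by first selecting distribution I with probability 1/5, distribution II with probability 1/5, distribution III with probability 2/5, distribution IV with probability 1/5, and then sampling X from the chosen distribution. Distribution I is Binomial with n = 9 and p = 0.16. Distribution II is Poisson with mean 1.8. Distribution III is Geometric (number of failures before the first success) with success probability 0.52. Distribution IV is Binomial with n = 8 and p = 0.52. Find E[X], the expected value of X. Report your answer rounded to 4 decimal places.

1.8492

Component means — I: 1.44; II: 1.8; III: 0.923077; IV: 4.16.
E[X] = 0.2·1.44 + 0.2·1.8 + 0.4·0.923077 + 0.2·4.16 = 1.84923.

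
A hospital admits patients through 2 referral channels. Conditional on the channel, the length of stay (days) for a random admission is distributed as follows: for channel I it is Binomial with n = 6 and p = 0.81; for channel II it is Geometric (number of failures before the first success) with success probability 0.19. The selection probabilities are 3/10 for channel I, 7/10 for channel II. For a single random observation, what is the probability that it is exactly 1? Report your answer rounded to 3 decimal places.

Conditional on each channel, P(X = 1): I: 0.00120338; II: 0.1539.
By total probability, P(X = 1) = 0.3·0.00120338 + 0.7·0.1539 = 0.108091.

0.108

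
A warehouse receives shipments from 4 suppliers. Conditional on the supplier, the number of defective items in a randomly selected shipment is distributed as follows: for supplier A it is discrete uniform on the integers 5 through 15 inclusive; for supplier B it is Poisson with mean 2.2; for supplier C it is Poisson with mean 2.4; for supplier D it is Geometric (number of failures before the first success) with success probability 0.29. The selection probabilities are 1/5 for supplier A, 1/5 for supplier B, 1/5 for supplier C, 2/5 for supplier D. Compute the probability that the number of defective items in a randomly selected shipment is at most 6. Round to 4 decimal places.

0.7962

Conditional on each supplier, P(X ≤ 6): A: 0.181818; B: 0.992539; C: 0.988406; D: 0.909049.
By total probability, P(X ≤ 6) = 0.2·0.181818 + 0.2·0.992539 + 0.2·0.988406 + 0.4·0.909049 = 0.796172.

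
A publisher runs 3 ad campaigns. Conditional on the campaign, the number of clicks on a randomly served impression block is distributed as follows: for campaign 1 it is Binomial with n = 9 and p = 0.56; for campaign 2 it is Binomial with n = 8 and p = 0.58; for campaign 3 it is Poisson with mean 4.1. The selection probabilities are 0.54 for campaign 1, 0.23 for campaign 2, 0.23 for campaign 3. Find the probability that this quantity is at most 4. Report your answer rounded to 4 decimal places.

0.4360

Conditional on each campaign, P(X ≤ 4): 1: 0.355142; 2: 0.452659; 3: 0.609308.
By total probability, P(X ≤ 4) = 0.54·0.355142 + 0.23·0.452659 + 0.23·0.609308 = 0.436029.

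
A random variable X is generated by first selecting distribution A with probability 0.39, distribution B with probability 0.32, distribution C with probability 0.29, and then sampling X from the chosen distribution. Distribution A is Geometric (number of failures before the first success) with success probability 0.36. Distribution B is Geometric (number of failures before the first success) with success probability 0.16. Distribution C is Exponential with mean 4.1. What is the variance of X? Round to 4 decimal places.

19.5381

Per component, A: μ=1.77778, E[X²]=8.09877; B: μ=5.25, E[X²]=60.375; C: μ=4.1, E[X²]=33.62.
E[X] = 0.39·1.77778 + 0.32·5.25 + 0.29·4.1 = 3.56233.
E[X²] = 0.39·8.09877 + 0.32·60.375 + 0.29·33.62 = 32.2283.
Var(X) = E[X²] − (E[X])² = 32.2283 − 12.6902 = 19.5381.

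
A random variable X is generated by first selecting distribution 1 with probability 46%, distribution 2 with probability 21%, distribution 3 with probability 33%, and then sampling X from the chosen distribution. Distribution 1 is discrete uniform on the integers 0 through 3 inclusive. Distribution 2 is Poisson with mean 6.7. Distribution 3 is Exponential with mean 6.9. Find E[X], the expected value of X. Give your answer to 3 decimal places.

4.374

Component means — 1: 1.5; 2: 6.7; 3: 6.9.
E[X] = 0.46·1.5 + 0.21·6.7 + 0.33·6.9 = 4.374.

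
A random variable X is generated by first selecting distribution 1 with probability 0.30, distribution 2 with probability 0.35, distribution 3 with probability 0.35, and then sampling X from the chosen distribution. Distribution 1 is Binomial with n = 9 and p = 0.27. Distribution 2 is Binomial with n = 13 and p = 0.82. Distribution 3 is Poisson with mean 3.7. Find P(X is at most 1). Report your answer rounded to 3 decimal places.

0.117

Conditional on each component, P(X ≤ 1): 1: 0.254841; 2: 1.25401e-08; 3: 0.116201.
By total probability, P(X ≤ 1) = 0.3·0.254841 + 0.35·1.25401e-08 + 0.35·0.116201 = 0.117123.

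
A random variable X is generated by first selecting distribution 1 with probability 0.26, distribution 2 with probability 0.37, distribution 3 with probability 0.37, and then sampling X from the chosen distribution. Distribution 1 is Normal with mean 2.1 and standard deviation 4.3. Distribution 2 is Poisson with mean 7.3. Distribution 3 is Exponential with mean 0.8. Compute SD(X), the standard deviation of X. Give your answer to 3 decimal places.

Per component, 1: μ=2.1, E[X²]=22.9; 2: μ=7.3, E[X²]=60.59; 3: μ=0.8, E[X²]=1.28.
E[X] = 0.26·2.1 + 0.37·7.3 + 0.37·0.8 = 3.543.
E[X²] = 0.26·22.9 + 0.37·60.59 + 0.37·1.28 = 28.8459.
Var(X) = E[X²] − (E[X])² = 28.8459 − 12.5528 = 16.2931.
SD(X) = √16.2931 = 4.03647.

4.036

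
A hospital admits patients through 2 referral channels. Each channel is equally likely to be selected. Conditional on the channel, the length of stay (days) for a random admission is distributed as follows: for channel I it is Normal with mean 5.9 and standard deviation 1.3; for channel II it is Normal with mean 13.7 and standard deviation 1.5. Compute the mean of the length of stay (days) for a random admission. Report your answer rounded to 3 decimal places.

Component means — I: 5.9; II: 13.7.
E[X] = 0.5·5.9 + 0.5·13.7 = 9.8.

9.800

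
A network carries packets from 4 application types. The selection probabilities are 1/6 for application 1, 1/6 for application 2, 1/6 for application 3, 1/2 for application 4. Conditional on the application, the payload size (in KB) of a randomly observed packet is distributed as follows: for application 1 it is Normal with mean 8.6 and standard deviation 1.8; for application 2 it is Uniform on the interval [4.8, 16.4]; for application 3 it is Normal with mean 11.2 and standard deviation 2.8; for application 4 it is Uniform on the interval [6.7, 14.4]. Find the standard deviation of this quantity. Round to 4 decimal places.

Per component, 1: μ=8.6, E[X²]=77.2; 2: μ=10.6, E[X²]=123.573; 3: μ=11.2, E[X²]=133.28; 4: μ=10.55, E[X²]=116.243.
E[X] = 0.166667·8.6 + 0.166667·10.6 + 0.166667·11.2 + 0.5·10.55 = 10.3417.
E[X²] = 0.166667·77.2 + 0.166667·123.573 + 0.166667·133.28 + 0.5·116.243 = 113.797.
Var(X) = E[X²] − (E[X])² = 113.797 − 106.95 = 6.84715.
SD(X) = √6.84715 = 2.61671.

2.6167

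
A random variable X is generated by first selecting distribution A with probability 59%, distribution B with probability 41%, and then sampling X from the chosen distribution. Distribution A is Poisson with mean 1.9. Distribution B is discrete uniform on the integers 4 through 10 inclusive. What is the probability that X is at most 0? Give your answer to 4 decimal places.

0.0882

Conditional on each component, P(X ≤ 0): A: 0.149569; B: 0.
By total probability, P(X ≤ 0) = 0.59·0.149569 + 0.41·0 = 0.0882455.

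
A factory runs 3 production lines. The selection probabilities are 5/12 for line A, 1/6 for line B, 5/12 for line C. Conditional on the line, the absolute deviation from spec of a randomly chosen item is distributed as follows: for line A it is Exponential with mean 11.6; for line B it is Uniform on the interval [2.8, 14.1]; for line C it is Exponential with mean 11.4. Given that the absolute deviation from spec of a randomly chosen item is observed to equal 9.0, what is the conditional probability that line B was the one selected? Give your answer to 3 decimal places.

Likelihoods f(9.0 | ·): A: 0.0396816; B: 0.0884956; C: 0.0398319.
Posterior ∝ prior × likelihood. Numerator for B: 0.166667·0.0884956 = 0.0147493.
Normalizing constant: 0.416667·0.0396816 + 0.166667·0.0884956 + 0.416667·0.0398319 = 0.0478799.
P(B | observation) = 0.0147493 / 0.0478799 = 0.308047.

0.308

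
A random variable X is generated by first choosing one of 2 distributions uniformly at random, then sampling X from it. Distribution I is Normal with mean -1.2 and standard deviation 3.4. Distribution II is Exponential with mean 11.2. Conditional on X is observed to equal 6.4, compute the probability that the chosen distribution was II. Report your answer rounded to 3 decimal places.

0.839

Likelihoods f(6.4 | ·): I: 0.0096482; II: 0.0504213.
Posterior ∝ prior × likelihood. Numerator for II: 0.5·0.0504213 = 0.0252106.
Normalizing constant: 0.5·0.0096482 + 0.5·0.0504213 = 0.0300347.
P(II | observation) = 0.0252106 / 0.0300347 = 0.839383.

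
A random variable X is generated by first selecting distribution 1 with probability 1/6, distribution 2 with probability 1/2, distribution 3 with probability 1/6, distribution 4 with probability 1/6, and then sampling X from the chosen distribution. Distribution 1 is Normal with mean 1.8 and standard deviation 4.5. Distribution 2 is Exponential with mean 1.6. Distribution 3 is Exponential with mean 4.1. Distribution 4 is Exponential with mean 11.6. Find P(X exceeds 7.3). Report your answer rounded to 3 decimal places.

Conditional on each component, P(X > 7.3): 1: 0.110812; 2: 0.0104359; 3: 0.168556; 4: 0.532959.
By total probability, P(X > 7.3) = 0.166667·0.110812 + 0.5·0.0104359 + 0.166667·0.168556 + 0.166667·0.532959 = 0.140606.

0.141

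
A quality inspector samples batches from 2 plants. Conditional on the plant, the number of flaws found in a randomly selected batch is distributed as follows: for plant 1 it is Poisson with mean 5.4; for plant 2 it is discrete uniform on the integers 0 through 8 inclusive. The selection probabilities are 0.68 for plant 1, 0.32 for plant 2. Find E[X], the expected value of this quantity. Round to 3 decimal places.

4.952

Component means — 1: 5.4; 2: 4.
E[X] = 0.68·5.4 + 0.32·4 = 4.952.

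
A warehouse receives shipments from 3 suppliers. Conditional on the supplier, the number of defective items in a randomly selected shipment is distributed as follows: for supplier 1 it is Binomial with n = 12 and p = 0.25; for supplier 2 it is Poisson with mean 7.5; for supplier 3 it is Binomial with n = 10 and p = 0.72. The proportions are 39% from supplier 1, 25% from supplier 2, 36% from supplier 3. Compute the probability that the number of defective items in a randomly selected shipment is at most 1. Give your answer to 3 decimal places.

Conditional on each supplier, P(X ≤ 1): 1: 0.158382; 2: 0.00470122; 3: 7.91269e-05.
By total probability, P(X ≤ 1) = 0.39·0.158382 + 0.25·0.00470122 + 0.36·7.91269e-05 = 0.0629727.

0.063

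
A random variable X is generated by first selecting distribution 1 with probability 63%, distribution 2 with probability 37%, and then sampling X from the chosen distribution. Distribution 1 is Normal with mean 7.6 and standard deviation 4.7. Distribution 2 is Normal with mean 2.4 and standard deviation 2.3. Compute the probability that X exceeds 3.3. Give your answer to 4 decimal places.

Conditional on each component, P(X > 3.3): 1: 0.819876; 2: 0.347786.
By total probability, P(X > 3.3) = 0.63·0.819876 + 0.37·0.347786 = 0.645203.

0.6452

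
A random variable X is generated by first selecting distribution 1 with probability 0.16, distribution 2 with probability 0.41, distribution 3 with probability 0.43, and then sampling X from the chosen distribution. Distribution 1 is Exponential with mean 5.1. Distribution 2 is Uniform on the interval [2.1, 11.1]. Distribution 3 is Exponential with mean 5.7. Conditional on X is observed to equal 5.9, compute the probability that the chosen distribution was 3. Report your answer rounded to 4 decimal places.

Likelihoods f(5.9 | ·): 1: 0.061661; 2: 0.111111; 3: 0.062315.
Posterior ∝ prior × likelihood. Numerator for 3: 0.43·0.062315 = 0.0267954.
Normalizing constant: 0.16·0.061661 + 0.41·0.111111 + 0.43·0.062315 = 0.0822167.
P(3 | observation) = 0.0267954 / 0.0822167 = 0.325912.

0.3259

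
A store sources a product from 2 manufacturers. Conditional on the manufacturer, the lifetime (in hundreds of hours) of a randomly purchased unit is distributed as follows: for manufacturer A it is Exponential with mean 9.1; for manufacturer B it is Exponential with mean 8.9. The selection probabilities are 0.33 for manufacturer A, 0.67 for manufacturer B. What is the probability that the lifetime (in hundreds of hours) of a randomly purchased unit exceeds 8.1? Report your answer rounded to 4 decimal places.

0.4052

Conditional on each manufacturer, P(X > 8.1): A: 0.410611; B: 0.402479.
By total probability, P(X > 8.1) = 0.33·0.410611 + 0.67·0.402479 = 0.405162.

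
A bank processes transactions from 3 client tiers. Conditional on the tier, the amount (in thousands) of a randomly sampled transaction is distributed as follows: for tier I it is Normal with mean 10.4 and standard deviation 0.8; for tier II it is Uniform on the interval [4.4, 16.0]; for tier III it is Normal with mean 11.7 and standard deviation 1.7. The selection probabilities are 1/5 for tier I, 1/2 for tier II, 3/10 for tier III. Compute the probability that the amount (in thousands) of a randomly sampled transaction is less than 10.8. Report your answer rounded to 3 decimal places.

0.504

Conditional on each tier, P(X < 10.8): I: 0.691462; II: 0.551724; III: 0.29826.
By total probability, P(X < 10.8) = 0.2·0.691462 + 0.5·0.551724 + 0.3·0.29826 = 0.503633.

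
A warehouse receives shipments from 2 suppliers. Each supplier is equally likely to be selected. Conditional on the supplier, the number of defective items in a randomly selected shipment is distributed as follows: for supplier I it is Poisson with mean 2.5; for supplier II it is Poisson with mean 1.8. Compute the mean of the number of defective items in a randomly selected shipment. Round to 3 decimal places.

2.150

Component means — I: 2.5; II: 1.8.
E[X] = 0.5·2.5 + 0.5·1.8 = 2.15.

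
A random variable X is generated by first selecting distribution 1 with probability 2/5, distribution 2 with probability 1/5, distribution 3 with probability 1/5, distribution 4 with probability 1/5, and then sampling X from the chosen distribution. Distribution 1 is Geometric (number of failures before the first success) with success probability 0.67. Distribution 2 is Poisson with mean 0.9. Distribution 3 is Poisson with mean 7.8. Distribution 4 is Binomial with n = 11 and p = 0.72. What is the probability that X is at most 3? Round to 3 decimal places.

Conditional on each component, P(X ≤ 3): 1: 0.988141; 2: 0.986541; 3: 0.0484766; 4: 0.00265263.
By total probability, P(X ≤ 3) = 0.4·0.988141 + 0.2·0.986541 + 0.2·0.0484766 + 0.2·0.00265263 = 0.60279.

0.603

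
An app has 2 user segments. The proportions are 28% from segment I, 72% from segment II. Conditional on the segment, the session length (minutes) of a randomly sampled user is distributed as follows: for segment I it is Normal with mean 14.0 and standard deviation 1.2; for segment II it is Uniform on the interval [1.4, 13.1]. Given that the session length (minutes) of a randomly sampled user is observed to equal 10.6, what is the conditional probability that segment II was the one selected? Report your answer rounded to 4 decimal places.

Likelihoods f(10.6 | ·): I: 0.00600508; II: 0.0854701.
Posterior ∝ prior × likelihood. Numerator for II: 0.72·0.0854701 = 0.0615385.
Normalizing constant: 0.28·0.00600508 + 0.72·0.0854701 = 0.0632199.
P(II | observation) = 0.0615385 / 0.0632199 = 0.973404.

0.9734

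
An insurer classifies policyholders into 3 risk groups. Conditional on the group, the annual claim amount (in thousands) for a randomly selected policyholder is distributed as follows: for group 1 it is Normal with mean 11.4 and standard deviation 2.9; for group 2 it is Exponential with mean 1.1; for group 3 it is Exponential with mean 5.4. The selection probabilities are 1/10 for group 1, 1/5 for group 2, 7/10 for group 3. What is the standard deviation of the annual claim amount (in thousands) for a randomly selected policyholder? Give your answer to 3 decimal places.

Per component, 1: μ=11.4, E[X²]=138.37; 2: μ=1.1, E[X²]=2.42; 3: μ=5.4, E[X²]=58.32.
E[X] = 0.1·11.4 + 0.2·1.1 + 0.7·5.4 = 5.14.
E[X²] = 0.1·138.37 + 0.2·2.42 + 0.7·58.32 = 55.145.
Var(X) = E[X²] − (E[X])² = 55.145 − 26.4196 = 28.7254.
SD(X) = √28.7254 = 5.35961.

5.360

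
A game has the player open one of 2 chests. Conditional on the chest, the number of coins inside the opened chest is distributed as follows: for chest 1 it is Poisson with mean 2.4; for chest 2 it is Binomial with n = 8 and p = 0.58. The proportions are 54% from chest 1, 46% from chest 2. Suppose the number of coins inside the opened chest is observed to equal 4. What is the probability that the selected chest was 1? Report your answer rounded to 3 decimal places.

Likelihoods P(X=4 | ·): 1: 0.125408; 2: 0.246494.
Posterior ∝ prior × likelihood. Numerator for 1: 0.54·0.125408 = 0.0677206.
Normalizing constant: 0.54·0.125408 + 0.46·0.246494 = 0.181108.
P(1 | observation) = 0.0677206 / 0.181108 = 0.373924.

0.374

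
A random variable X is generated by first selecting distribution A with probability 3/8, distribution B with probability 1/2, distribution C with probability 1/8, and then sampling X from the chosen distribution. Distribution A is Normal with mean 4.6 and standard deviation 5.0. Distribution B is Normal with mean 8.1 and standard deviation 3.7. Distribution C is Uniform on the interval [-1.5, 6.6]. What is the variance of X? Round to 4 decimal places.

21.3225

Per component, A: μ=4.6, E[X²]=46.16; B: μ=8.1, E[X²]=79.3; C: μ=2.55, E[X²]=11.97.
E[X] = 0.375·4.6 + 0.5·8.1 + 0.125·2.55 = 6.09375.
E[X²] = 0.375·46.16 + 0.5·79.3 + 0.125·11.97 = 58.4562.
Var(X) = E[X²] − (E[X])² = 58.4562 − 37.1338 = 21.3225.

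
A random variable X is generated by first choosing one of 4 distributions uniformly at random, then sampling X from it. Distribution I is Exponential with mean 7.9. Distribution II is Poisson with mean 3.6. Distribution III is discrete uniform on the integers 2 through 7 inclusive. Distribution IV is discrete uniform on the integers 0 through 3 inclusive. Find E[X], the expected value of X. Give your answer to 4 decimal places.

4.3750

Component means — I: 7.9; II: 3.6; III: 4.5; IV: 1.5.
E[X] = 0.25·7.9 + 0.25·3.6 + 0.25·4.5 + 0.25·1.5 = 4.375.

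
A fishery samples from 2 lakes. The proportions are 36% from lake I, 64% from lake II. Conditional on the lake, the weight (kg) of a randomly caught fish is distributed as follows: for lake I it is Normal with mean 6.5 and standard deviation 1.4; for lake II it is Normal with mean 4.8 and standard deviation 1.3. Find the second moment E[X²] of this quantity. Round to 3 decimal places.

31.743

For each component E[X²] = Var + (mean)², giving I: 44.21; II: 24.73.
Overall E[X²] = 0.36·44.21 + 0.64·24.73 = 31.7428.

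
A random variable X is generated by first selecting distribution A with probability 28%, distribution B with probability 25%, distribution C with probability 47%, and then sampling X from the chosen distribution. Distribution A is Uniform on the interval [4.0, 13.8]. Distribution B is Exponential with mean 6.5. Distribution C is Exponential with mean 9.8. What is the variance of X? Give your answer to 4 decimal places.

59.7316

Per component, A: μ=8.9, E[X²]=87.2133; B: μ=6.5, E[X²]=84.5; C: μ=9.8, E[X²]=192.08.
E[X] = 0.28·8.9 + 0.25·6.5 + 0.47·9.8 = 8.723.
E[X²] = 0.28·87.2133 + 0.25·84.5 + 0.47·192.08 = 135.822.
Var(X) = E[X²] − (E[X])² = 135.822 − 76.0907 = 59.7316.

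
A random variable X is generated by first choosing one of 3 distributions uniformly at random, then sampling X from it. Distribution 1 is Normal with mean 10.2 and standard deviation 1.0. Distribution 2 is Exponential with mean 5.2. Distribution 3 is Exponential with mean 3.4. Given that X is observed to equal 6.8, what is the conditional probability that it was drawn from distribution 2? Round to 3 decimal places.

0.559

Likelihoods f(6.8 | ·): 1: 0.00123222; 2: 0.0520084; 3: 0.0398045.
Posterior ∝ prior × likelihood. Numerator for 2: 0.333333·0.0520084 = 0.0173361.
Normalizing constant: 0.333333·0.00123222 + 0.333333·0.0520084 + 0.333333·0.0398045 = 0.031015.
P(2 | observation) = 0.0173361 / 0.031015 = 0.558959.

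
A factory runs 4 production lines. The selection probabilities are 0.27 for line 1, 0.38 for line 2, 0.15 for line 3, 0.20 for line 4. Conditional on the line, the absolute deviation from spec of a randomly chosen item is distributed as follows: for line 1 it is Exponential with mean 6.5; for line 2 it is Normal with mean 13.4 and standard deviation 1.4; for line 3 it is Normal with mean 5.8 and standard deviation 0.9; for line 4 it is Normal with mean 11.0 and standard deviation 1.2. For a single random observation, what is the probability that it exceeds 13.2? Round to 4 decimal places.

0.2537

Conditional on each line, P(X > 13.2): 1: 0.131235; 2: 0.556798; 3: 1.11022e-16; 4: 0.0333765.
By total probability, P(X > 13.2) = 0.27·0.131235 + 0.38·0.556798 + 0.15·1.11022e-16 + 0.2·0.0333765 = 0.253692.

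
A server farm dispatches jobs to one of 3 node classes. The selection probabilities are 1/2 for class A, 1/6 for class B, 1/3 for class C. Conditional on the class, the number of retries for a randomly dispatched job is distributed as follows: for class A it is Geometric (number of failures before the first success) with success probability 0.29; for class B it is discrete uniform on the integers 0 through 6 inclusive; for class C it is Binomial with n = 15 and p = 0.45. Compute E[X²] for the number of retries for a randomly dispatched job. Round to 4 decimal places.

25.8099

For each component E[X²] = Var + (mean)², giving A: 14.4364; B: 13; C: 49.275.
Overall E[X²] = 0.5·14.4364 + 0.166667·13 + 0.333333·49.275 = 25.8099.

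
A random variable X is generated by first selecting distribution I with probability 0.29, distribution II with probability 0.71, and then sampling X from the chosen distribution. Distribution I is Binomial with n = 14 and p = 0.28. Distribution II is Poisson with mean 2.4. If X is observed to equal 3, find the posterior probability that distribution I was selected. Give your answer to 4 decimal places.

0.2962

Likelihoods P(X=3 | ·): I: 0.215394; II: 0.209014.
Posterior ∝ prior × likelihood. Numerator for I: 0.29·0.215394 = 0.0624642.
Normalizing constant: 0.29·0.215394 + 0.71·0.209014 = 0.210864.
P(I | observation) = 0.0624642 / 0.210864 = 0.296229.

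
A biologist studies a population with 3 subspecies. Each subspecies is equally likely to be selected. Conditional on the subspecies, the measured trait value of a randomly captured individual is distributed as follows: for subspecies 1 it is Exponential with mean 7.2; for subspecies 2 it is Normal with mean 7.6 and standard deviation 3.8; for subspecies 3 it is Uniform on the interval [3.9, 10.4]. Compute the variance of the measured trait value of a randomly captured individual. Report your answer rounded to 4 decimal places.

Per component, 1: μ=7.2, E[X²]=103.68; 2: μ=7.6, E[X²]=72.2; 3: μ=7.15, E[X²]=54.6433.
E[X] = 0.333333·7.2 + 0.333333·7.6 + 0.333333·7.15 = 7.31667.
E[X²] = 0.333333·103.68 + 0.333333·72.2 + 0.333333·54.6433 = 76.8411.
Var(X) = E[X²] − (E[X])² = 76.8411 − 53.5336 = 23.3075.

23.3075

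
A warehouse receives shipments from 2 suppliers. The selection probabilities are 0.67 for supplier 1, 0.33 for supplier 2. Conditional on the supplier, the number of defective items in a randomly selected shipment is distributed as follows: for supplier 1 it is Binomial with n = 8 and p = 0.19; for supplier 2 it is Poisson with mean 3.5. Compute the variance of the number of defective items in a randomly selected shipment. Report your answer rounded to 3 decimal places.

2.847

Per component, 1: μ=1.52, E[X²]=3.5416; 2: μ=3.5, E[X²]=15.75.
E[X] = 0.67·1.52 + 0.33·3.5 = 2.1734.
E[X²] = 0.67·3.5416 + 0.33·15.75 = 7.57037.
Var(X) = E[X²] − (E[X])² = 7.57037 − 4.72367 = 2.8467.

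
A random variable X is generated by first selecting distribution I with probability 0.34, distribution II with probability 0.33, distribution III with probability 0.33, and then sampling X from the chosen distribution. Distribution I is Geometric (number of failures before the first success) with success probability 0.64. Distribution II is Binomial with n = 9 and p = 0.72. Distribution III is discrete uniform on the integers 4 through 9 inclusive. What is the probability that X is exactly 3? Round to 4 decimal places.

0.0151

Conditional on each component, P(X = 3): I: 0.0298598; II: 0.0151086; III: 0.
By total probability, P(X = 3) = 0.34·0.0298598 + 0.33·0.0151086 + 0.33·0 = 0.0151382.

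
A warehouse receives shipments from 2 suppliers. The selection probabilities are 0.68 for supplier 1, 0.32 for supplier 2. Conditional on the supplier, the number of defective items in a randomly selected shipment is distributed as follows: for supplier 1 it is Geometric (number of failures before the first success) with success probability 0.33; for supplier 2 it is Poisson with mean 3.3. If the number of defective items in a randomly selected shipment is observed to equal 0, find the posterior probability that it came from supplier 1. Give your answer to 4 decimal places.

Likelihoods P(X=0 | ·): 1: 0.33; 2: 0.0368832.
Posterior ∝ prior × likelihood. Numerator for 1: 0.68·0.33 = 0.2244.
Normalizing constant: 0.68·0.33 + 0.32·0.0368832 = 0.236203.
P(1 | observation) = 0.2244 / 0.236203 = 0.950032.

0.9500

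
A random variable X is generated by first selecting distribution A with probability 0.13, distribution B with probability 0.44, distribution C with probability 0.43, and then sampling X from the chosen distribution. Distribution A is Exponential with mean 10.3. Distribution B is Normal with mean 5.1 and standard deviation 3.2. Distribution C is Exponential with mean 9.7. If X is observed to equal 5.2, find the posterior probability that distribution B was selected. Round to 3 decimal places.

Likelihoods f(5.2 | ·): A: 0.0586013; B: 0.124609; C: 0.060313.
Posterior ∝ prior × likelihood. Numerator for B: 0.44·0.124609 = 0.0548278.
Normalizing constant: 0.13·0.0586013 + 0.44·0.124609 + 0.43·0.060313 = 0.0883805.
P(B | observation) = 0.0548278 / 0.0883805 = 0.62036.

0.620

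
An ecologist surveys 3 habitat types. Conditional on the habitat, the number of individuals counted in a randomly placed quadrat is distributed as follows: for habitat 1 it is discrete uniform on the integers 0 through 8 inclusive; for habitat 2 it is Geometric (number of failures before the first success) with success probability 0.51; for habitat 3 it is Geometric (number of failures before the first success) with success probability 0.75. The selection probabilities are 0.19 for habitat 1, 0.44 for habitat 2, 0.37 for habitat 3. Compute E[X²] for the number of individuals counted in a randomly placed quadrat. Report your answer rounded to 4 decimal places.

5.7473

For each component E[X²] = Var + (mean)², giving 1: 22.6667; 2: 2.807; 3: 0.555556.
Overall E[X²] = 0.19·22.6667 + 0.44·2.807 + 0.37·0.555556 = 5.7473.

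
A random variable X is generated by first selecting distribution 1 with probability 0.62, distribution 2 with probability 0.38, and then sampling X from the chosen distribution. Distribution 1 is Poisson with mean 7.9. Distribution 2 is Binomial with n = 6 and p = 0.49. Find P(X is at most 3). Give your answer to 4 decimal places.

Conditional on each component, P(X ≤ 3): 1: 0.0453338; 2: 0.674808.
By total probability, P(X ≤ 3) = 0.62·0.0453338 + 0.38·0.674808 = 0.284534.

0.2845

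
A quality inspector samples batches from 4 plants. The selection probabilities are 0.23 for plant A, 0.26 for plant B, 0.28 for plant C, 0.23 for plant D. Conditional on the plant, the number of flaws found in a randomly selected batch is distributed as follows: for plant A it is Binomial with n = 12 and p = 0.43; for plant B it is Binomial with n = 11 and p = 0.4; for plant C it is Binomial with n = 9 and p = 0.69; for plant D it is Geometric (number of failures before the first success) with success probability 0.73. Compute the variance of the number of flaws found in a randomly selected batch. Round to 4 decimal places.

6.7441

Per component, A: μ=5.16, E[X²]=29.5668; B: μ=4.4, E[X²]=22; C: μ=6.21, E[X²]=40.4892; D: μ=0.369863, E[X²]=0.64346.
E[X] = 0.23·5.16 + 0.26·4.4 + 0.28·6.21 + 0.23·0.369863 = 4.15467.
E[X²] = 0.23·29.5668 + 0.26·22 + 0.28·40.4892 + 0.23·0.64346 = 24.0053.
Var(X) = E[X²] − (E[X])² = 24.0053 − 17.2613 = 6.74407.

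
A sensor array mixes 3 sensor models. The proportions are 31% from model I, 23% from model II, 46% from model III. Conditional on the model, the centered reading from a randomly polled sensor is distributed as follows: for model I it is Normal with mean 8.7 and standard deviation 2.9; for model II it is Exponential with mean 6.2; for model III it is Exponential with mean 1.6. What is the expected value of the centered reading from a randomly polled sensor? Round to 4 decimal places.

Component means — I: 8.7; II: 6.2; III: 1.6.
E[X] = 0.31·8.7 + 0.23·6.2 + 0.46·1.6 = 4.859.

4.8590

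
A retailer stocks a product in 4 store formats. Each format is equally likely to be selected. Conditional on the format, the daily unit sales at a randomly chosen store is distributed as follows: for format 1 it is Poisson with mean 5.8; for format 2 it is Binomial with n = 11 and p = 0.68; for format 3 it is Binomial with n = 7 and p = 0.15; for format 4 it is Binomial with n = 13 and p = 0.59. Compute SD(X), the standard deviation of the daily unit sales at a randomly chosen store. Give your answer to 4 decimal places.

Per component, 1: μ=5.8, E[X²]=39.44; 2: μ=7.48, E[X²]=58.344; 3: μ=1.05, E[X²]=1.995; 4: μ=7.67, E[X²]=61.9736.
E[X] = 0.25·5.8 + 0.25·7.48 + 0.25·1.05 + 0.25·7.67 = 5.5.
E[X²] = 0.25·39.44 + 0.25·58.344 + 0.25·1.995 + 0.25·61.9736 = 40.4382.
Var(X) = E[X²] − (E[X])² = 40.4382 − 30.25 = 10.1882.
SD(X) = √10.1882 = 3.19189.

3.1919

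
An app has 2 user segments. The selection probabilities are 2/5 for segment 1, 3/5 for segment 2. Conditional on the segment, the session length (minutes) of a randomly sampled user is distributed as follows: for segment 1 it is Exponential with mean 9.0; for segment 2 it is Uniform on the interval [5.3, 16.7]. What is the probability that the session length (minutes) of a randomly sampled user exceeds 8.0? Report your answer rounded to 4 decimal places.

0.6223

Conditional on each segment, P(X > 8.0): 1: 0.411112; 2: 0.763158.
By total probability, P(X > 8.0) = 0.4·0.411112 + 0.6·0.763158 = 0.62234.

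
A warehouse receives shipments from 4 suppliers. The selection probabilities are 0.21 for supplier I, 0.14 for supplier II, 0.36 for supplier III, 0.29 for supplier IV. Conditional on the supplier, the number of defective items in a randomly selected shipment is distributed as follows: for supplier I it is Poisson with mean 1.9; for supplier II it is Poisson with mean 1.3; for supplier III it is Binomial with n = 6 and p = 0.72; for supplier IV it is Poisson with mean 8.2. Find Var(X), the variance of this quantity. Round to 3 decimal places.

10.229

Per component, I: μ=1.9, E[X²]=5.51; II: μ=1.3, E[X²]=2.99; III: μ=4.32, E[X²]=19.872; IV: μ=8.2, E[X²]=75.44.
E[X] = 0.21·1.9 + 0.14·1.3 + 0.36·4.32 + 0.29·8.2 = 4.5142.
E[X²] = 0.21·5.51 + 0.14·2.99 + 0.36·19.872 + 0.29·75.44 = 30.6072.
Var(X) = E[X²] − (E[X])² = 30.6072 − 20.378 = 10.2292.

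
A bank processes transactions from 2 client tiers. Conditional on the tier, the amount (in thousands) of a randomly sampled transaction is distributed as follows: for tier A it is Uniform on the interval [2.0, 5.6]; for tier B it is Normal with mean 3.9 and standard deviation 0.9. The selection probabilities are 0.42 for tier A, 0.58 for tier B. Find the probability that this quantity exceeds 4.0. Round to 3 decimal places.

Conditional on each tier, P(X > 4.0): A: 0.444444; B: 0.455764.
By total probability, P(X > 4.0) = 0.42·0.444444 + 0.58·0.455764 = 0.45101.

0.451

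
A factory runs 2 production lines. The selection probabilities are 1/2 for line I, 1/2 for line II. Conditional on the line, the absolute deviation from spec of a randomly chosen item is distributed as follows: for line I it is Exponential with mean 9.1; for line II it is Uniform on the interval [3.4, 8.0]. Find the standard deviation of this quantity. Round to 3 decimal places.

6.721

Per component, I: μ=9.1, E[X²]=165.62; II: μ=5.7, E[X²]=34.2533.
E[X] = 0.5·9.1 + 0.5·5.7 = 7.4.
E[X²] = 0.5·165.62 + 0.5·34.2533 = 99.9367.
Var(X) = E[X²] − (E[X])² = 99.9367 − 54.76 = 45.1767.
SD(X) = √45.1767 = 6.72136.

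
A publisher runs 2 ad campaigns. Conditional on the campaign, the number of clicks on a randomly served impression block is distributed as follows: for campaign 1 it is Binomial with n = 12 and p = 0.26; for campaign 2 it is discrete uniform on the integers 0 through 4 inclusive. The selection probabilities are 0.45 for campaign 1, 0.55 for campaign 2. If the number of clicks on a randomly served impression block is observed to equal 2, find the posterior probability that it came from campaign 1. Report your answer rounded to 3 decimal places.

Likelihoods P(X=2 | ·): 1: 0.219689; 2: 0.2.
Posterior ∝ prior × likelihood. Numerator for 1: 0.45·0.219689 = 0.0988599.
Normalizing constant: 0.45·0.219689 + 0.55·0.2 = 0.20886.
P(1 | observation) = 0.0988599 / 0.20886 = 0.473331.

0.473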